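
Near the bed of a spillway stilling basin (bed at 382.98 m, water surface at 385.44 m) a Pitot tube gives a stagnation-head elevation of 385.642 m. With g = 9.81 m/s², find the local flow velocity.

v ≈ 1.99 m/s

Near the bed, under hydrostatic conditions, the piezometric head (z + ψ) equals the free-surface elevation, 385.44 m.
Velocity head = total − piezometric = 385.642 − 385.44 = 0.202 m.
v = √(2g·h_v) = √(2 × 9.81 × 0.202) = 1.99 m/s.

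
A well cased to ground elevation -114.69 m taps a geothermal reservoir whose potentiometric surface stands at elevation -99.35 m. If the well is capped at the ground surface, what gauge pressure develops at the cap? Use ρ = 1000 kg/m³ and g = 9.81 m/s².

P ≈ 150 kPa

Head above the cap: Δh = -99.35 − (-114.69) = 15.34 m.
P = ρgΔh = 1000 × 9.81 × 15.34 = 150485 Pa ≈ 150 kPa.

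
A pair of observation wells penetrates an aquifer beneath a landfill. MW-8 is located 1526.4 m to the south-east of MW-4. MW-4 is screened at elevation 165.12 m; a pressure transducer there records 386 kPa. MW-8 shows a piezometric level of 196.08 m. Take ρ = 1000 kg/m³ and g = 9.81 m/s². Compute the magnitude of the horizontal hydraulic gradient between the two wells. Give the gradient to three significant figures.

Pressure head at MW-4: ψ = P/(ρg) = 386×1000 / (1000 × 9.81) = 39.35 m.
Total head at MW-4: h = z + ψ = 165.12 + 39.35 = 204.47 m.
Total head at MW-8: h = 196.08 m (water level in the piezometer is the total head).
Head difference: h(MW-4) − h(MW-8) = 204.47 − 196.08 = 8.39 m.
Hydraulic gradient: i = |Δh| / L = 8.39 / 1526.4 = 0.00550.

i ≈ 0.00550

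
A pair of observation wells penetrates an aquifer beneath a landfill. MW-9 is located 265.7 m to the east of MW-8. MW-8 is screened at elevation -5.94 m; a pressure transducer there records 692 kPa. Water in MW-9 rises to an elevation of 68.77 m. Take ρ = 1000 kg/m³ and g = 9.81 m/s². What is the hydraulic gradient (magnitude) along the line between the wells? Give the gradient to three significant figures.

Pressure head at MW-8: ψ = P/(ρg) = 692×1000 / (1000 × 9.81) = 70.54 m.
Total head at MW-8: h = z + ψ = -5.94 + 70.54 = 64.60 m.
Total head at MW-9: h = 68.77 m (water level in the piezometer is the total head).
Head difference: h(MW-8) − h(MW-9) = 64.60 − 68.77 = -4.17 m.
Hydraulic gradient: i = |Δh| / L = 4.17 / 265.7 = 0.0157.

i ≈ 0.0157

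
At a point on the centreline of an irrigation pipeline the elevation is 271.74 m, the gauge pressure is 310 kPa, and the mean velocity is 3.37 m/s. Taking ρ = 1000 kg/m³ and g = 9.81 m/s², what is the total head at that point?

Pressure head ψ = P/(ρg) = 310×1000 / (1000 × 9.81) = 31.60 m.
Velocity head = v²/(2g) = 3.37² / (2 × 9.81) = 0.579 m.
h = z + ψ + v²/(2g) = 271.74 + 31.60 + 0.579 = 303.92 m.

h ≈ 303.92 m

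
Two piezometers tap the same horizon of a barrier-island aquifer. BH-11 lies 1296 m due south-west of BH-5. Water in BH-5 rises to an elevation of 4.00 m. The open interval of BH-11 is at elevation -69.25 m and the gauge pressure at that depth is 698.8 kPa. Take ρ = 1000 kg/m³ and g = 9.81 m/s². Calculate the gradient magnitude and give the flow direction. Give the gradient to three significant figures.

Total head at BH-5: h = 4.00 m (water level in the piezometer is the total head).
Pressure head at BH-11: ψ = P/(ρg) = 698.8×1000 / (1000 × 9.81) = 71.23 m.
Total head at BH-11: h = z + ψ = -69.25 + 71.23 = 1.98 m.
Head difference: h(BH-5) − h(BH-11) = 4.00 − 1.98 = 2.02 m.
Hydraulic gradient: i = |Δh| / L = 2.02 / 1296 = 0.00156.
Flow is from higher to lower head: from BH-5 toward BH-11, i.e. toward the south-west.

i ≈ 0.00156; groundwater flows toward the south-west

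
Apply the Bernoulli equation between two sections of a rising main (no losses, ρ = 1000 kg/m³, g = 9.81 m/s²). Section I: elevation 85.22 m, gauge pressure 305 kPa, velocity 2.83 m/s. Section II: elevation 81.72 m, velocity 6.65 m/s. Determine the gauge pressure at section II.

P₂ ≈ 321 kPa

Pressure head at I: ψ₁ = P₁/(ρg) = 305×1000 / (1000 × 9.81) = 31.09 m.
Velocity heads: v₁²/2g = 2.83²/19.62 = 0.408 m; v₂²/2g = 6.65²/19.62 = 2.254 m.
Total head H = z₁ + ψ₁ + v₁²/2g = 85.22 + 31.09 + 0.408 = 116.72 m.
ψ₂ = H − z₂ − v₂²/2g = 116.72 − 81.72 − 2.254 = 32.75 m.
P₂ = ρgψ₂ = 1000 × 9.81 × 32.75 ≈ 321 kPa.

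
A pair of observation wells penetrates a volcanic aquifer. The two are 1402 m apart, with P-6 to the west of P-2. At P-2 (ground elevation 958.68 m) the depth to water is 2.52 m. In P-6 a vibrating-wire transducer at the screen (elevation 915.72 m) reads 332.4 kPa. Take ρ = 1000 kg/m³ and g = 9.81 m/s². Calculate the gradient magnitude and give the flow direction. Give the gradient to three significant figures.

Total head at P-2: h = 958.68 − 2.52 = 956.16 m.
Pressure head at P-6: ψ = P/(ρg) = 332.4×1000 / (1000 × 9.81) = 33.88 m.
Total head at P-6: h = z + ψ = 915.72 + 33.88 = 949.60 m.
Head difference: h(P-2) − h(P-6) = 956.16 − 949.60 = 6.56 m.
Hydraulic gradient: i = |Δh| / L = 6.56 / 1402 = 0.00468.
Flow is from higher to lower head: from P-2 toward P-6, i.e. toward the west.

i ≈ 0.00468; groundwater flows toward the west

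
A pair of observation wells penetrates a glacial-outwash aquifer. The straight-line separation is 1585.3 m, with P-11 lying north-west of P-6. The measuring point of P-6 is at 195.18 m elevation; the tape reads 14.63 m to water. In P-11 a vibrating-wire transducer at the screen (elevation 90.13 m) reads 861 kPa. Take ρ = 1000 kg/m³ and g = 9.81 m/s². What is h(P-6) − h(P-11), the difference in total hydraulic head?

Total head at P-6: h = 195.18 − 14.63 = 180.55 m.
Pressure head at P-11: ψ = P/(ρg) = 861×1000 / (1000 × 9.81) = 87.77 m.
Total head at P-11: h = z + ψ = 90.13 + 87.77 = 177.90 m.
Head difference: h(P-6) − h(P-11) = 180.55 − 177.90 = 2.65 m.

Δh ≈ 2.65 m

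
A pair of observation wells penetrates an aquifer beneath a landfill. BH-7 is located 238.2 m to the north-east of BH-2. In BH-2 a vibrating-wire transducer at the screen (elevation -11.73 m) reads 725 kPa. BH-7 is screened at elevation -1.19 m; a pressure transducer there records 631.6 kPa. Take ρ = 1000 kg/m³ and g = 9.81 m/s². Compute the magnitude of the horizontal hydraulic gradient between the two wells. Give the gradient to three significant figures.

Pressure head at BH-2: ψ = P/(ρg) = 725×1000 / (1000 × 9.81) = 73.90 m.
Total head at BH-2: h = z + ψ = -11.73 + 73.90 = 62.17 m.
Pressure head at BH-7: ψ = P/(ρg) = 631.6×1000 / (1000 × 9.81) = 64.38 m.
Total head at BH-7: h = z + ψ = -1.19 + 64.38 = 63.19 m.
Head difference: h(BH-2) − h(BH-7) = 62.17 − 63.19 = -1.02 m.
Hydraulic gradient: i = |Δh| / L = 1.02 / 238.2 = 0.00428.

i ≈ 0.00428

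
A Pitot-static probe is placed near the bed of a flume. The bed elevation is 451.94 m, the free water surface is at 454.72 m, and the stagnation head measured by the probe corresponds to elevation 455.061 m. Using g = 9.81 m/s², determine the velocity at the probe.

Near the bed, under hydrostatic conditions, the piezometric head (z + ψ) equals the free-surface elevation, 454.72 m.
Velocity head = total − piezometric = 455.061 − 454.72 = 0.341 m.
v = √(2g·h_v) = √(2 × 9.81 × 0.341) = 2.59 m/s.

v ≈ 2.59 m/s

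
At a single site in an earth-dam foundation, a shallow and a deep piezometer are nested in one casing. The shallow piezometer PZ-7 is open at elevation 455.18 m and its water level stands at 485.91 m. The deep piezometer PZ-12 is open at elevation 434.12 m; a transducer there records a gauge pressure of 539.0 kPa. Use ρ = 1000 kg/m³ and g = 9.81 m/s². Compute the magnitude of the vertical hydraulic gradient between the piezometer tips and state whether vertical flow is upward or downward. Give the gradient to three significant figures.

|i_v| ≈ 0.150; vertical flow is upward

Total head at PZ-7: h = 485.91 m (water level in the standpipe).
Pressure head at PZ-12: ψ = P/(ρg) = 539.0×1000 / (1000 × 9.81) = 54.94 m.
Total head at PZ-12: h = z + ψ = 434.12 + 54.94 = 489.06 m.
Δh = h(PZ-7) − h(PZ-12) = 485.91 − 489.06 = -3.15 m.
Vertical separation Δz = 455.18 − 434.12 = 21.06 m.
|i_v| = |Δh| / Δz = 3.15 / 21.06 = 0.150.
Head is higher in the deep piezometer, so vertical flow is upward (discharge condition).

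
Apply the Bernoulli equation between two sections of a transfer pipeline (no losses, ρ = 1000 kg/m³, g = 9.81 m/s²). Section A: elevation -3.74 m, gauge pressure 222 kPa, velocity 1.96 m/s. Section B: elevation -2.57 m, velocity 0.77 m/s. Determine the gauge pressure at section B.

P₂ ≈ 212 kPa

Pressure head at A: ψ₁ = P₁/(ρg) = 222×1000 / (1000 × 9.81) = 22.63 m.
Velocity heads: v₁²/2g = 1.96²/19.62 = 0.196 m; v₂²/2g = 0.77²/19.62 = 0.030 m.
Total head H = z₁ + ψ₁ + v₁²/2g = -3.74 + 22.63 + 0.196 = 19.09 m.
ψ₂ = H − z₂ − v₂²/2g = 19.09 − (-2.57) − 0.030 = 21.63 m.
P₂ = ρgψ₂ = 1000 × 9.81 × 21.63 ≈ 212 kPa.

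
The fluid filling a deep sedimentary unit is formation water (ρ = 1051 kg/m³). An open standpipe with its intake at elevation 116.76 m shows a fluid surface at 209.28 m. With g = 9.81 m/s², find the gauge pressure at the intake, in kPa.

Pressure head ψ = h − z = 209.28 − 116.76 = 92.52 m.
P = ρgψ = 1051 × 9.81 × 92.52 = 953910 Pa ≈ 954 kPa.

P ≈ 954 kPa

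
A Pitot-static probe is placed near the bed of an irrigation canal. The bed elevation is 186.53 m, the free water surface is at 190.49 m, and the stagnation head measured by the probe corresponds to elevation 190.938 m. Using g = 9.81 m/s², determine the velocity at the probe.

Near the bed, under hydrostatic conditions, the piezometric head (z + ψ) equals the free-surface elevation, 190.49 m.
Velocity head = total − piezometric = 190.938 − 190.49 = 0.448 m.
v = √(2g·h_v) = √(2 × 9.81 × 0.448) = 2.96 m/s.

v ≈ 2.96 m/s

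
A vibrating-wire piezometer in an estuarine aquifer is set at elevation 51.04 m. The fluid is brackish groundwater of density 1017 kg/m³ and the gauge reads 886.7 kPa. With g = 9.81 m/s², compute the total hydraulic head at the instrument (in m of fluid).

h ≈ 139.92 m

ψ = P/(ρg) = 886.7×1000 / (1017 × 9.81) = 88.88 m.
h = z + ψ = 51.04 + 88.88 = 139.92 m.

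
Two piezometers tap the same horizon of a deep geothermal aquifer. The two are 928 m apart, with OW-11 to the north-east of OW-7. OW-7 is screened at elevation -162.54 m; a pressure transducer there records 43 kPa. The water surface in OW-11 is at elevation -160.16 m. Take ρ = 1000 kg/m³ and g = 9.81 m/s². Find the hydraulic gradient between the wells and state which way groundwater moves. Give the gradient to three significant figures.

Pressure head at OW-7: ψ = P/(ρg) = 43×1000 / (1000 × 9.81) = 4.38 m.
Total head at OW-7: h = z + ψ = -162.54 + 4.38 = -158.16 m.
Total head at OW-11: h = -160.16 m (water level in the piezometer is the total head).
Head difference: h(OW-7) − h(OW-11) = -158.16 − (-160.16) = 2.00 m.
Hydraulic gradient: i = |Δh| / L = 2.00 / 928 = 0.00216.
Flow is from higher to lower head: from OW-7 toward OW-11, i.e. toward the north-east.

i ≈ 0.00216; groundwater flows toward the north-east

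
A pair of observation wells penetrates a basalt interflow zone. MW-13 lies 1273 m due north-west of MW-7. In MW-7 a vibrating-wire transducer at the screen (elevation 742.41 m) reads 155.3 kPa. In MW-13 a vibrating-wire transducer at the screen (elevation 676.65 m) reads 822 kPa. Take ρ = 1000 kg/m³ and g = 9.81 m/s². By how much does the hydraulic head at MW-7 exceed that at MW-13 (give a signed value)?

Δh ≈ -2.20 m

Pressure head at MW-7: ψ = P/(ρg) = 155.3×1000 / (1000 × 9.81) = 15.83 m.
Total head at MW-7: h = z + ψ = 742.41 + 15.83 = 758.24 m.
Pressure head at MW-13: ψ = P/(ρg) = 822×1000 / (1000 × 9.81) = 83.79 m.
Total head at MW-13: h = z + ψ = 676.65 + 83.79 = 760.44 m.
Head difference: h(MW-7) − h(MW-13) = 758.24 − 760.44 = -2.20 m.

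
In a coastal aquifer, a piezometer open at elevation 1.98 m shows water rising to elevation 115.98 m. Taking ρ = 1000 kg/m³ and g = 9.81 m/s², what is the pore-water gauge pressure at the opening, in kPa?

Pressure head ψ = h − z = 115.98 − 1.98 = 114.00 m.
P = ρgψ = 1000 × 9.81 × 114.00 = 1118340 Pa ≈ 1120 kPa.

P ≈ 1120 kPa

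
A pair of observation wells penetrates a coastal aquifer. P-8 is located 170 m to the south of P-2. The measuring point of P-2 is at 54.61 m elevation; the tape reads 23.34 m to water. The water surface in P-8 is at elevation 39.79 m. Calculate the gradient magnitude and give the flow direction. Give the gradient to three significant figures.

i ≈ 0.0501; groundwater flows toward the north

Total head at P-2: h = 54.61 − 23.34 = 31.27 m.
Total head at P-8: h = 39.79 m (water level in the piezometer is the total head).
Head difference: h(P-2) − h(P-8) = 31.27 − 39.79 = -8.52 m.
Hydraulic gradient: i = |Δh| / L = 8.52 / 170 = 0.0501.
Flow is from higher to lower head: from P-8 toward P-2, i.e. toward the north.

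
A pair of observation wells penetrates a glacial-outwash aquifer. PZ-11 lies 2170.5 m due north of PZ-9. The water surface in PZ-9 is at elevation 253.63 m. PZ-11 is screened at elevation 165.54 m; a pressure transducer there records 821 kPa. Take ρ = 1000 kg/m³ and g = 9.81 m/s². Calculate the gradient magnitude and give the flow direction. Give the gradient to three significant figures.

i ≈ 0.00203; groundwater flows toward the north

Total head at PZ-9: h = 253.63 m (water level in the piezometer is the total head).
Pressure head at PZ-11: ψ = P/(ρg) = 821×1000 / (1000 × 9.81) = 83.69 m.
Total head at PZ-11: h = z + ψ = 165.54 + 83.69 = 249.23 m.
Head difference: h(PZ-9) − h(PZ-11) = 253.63 − 249.23 = 4.40 m.
Hydraulic gradient: i = |Δh| / L = 4.40 / 2170.5 = 0.00203.
Flow is from higher to lower head: from PZ-9 toward PZ-11, i.e. toward the north.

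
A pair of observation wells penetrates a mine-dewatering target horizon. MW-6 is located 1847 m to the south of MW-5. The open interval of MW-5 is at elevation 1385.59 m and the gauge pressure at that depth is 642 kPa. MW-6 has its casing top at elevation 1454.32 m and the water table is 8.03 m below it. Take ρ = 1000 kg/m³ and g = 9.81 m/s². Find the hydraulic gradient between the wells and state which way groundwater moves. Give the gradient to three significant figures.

i ≈ 0.00257; groundwater flows toward the south

Pressure head at MW-5: ψ = P/(ρg) = 642×1000 / (1000 × 9.81) = 65.44 m.
Total head at MW-5: h = z + ψ = 1385.59 + 65.44 = 1451.03 m.
Total head at MW-6: h = 1454.32 − 8.03 = 1446.29 m.
Head difference: h(MW-5) − h(MW-6) = 1451.03 − 1446.29 = 4.74 m.
Hydraulic gradient: i = |Δh| / L = 4.74 / 1847 = 0.00257.
Flow is from higher to lower head: from MW-5 toward MW-6, i.e. toward the south.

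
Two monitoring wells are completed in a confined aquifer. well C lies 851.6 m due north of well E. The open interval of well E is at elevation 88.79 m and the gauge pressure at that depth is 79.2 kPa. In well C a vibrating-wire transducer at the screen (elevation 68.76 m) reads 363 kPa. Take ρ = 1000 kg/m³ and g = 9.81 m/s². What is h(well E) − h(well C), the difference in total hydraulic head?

Pressure head at well E: ψ = P/(ρg) = 79.2×1000 / (1000 × 9.81) = 8.07 m.
Total head at well E: h = z + ψ = 88.79 + 8.07 = 96.86 m.
Pressure head at well C: ψ = P/(ρg) = 363×1000 / (1000 × 9.81) = 37.00 m.
Total head at well C: h = z + ψ = 68.76 + 37.00 = 105.76 m.
Head difference: h(well E) − h(well C) = 96.86 − 105.76 = -8.90 m.

Δh ≈ -8.90 m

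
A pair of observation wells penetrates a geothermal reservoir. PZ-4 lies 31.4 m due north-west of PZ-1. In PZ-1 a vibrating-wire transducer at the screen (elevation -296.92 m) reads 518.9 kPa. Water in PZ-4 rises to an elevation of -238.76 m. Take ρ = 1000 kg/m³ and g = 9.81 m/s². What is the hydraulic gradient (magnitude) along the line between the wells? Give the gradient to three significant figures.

Pressure head at PZ-1: ψ = P/(ρg) = 518.9×1000 / (1000 × 9.81) = 52.90 m.
Total head at PZ-1: h = z + ψ = -296.92 + 52.90 = -244.02 m.
Total head at PZ-4: h = -238.76 m (water level in the piezometer is the total head).
Head difference: h(PZ-1) − h(PZ-4) = -244.02 − (-238.76) = -5.26 m.
Hydraulic gradient: i = |Δh| / L = 5.26 / 31.4 = 0.168.

i ≈ 0.168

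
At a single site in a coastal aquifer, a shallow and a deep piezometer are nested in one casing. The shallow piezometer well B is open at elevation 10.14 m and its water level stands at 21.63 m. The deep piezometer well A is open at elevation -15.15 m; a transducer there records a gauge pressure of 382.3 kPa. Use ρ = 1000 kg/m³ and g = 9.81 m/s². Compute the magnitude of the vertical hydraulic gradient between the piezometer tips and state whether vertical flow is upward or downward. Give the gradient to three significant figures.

Total head at well B: h = 21.63 m (water level in the standpipe).
Pressure head at well A: ψ = P/(ρg) = 382.3×1000 / (1000 × 9.81) = 38.97 m.
Total head at well A: h = z + ψ = -15.15 + 38.97 = 23.82 m.
Δh = h(well B) − h(well A) = 21.63 − 23.82 = -2.19 m.
Vertical separation Δz = 10.14 − (-15.15) = 25.29 m.
|i_v| = |Δh| / Δz = 2.19 / 25.29 = 0.0866.
Head is higher in the deep piezometer, so vertical flow is upward (discharge condition).

|i_v| ≈ 0.0866; vertical flow is upward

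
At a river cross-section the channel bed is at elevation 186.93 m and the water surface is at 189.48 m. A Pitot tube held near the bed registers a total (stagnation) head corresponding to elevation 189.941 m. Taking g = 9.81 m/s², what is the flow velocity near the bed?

Near the bed, under hydrostatic conditions, the piezometric head (z + ψ) equals the free-surface elevation, 189.48 m.
Velocity head = total − piezometric = 189.941 − 189.48 = 0.461 m.
v = √(2g·h_v) = √(2 × 9.81 × 0.461) = 3.01 m/s.

v ≈ 3.01 m/s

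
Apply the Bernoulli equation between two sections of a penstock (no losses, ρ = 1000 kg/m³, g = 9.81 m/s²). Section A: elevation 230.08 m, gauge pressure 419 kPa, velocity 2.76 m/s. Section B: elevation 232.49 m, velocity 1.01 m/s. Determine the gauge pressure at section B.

P₂ ≈ 399 kPa

Pressure head at A: ψ₁ = P₁/(ρg) = 419×1000 / (1000 × 9.81) = 42.71 m.
Velocity heads: v₁²/2g = 2.76²/19.62 = 0.388 m; v₂²/2g = 1.01²/19.62 = 0.052 m.
Total head H = z₁ + ψ₁ + v₁²/2g = 230.08 + 42.71 + 0.388 = 273.18 m.
ψ₂ = H − z₂ − v₂²/2g = 273.18 − 232.49 − 0.052 = 40.64 m.
P₂ = ρgψ₂ = 1000 × 9.81 × 40.64 ≈ 399 kPa.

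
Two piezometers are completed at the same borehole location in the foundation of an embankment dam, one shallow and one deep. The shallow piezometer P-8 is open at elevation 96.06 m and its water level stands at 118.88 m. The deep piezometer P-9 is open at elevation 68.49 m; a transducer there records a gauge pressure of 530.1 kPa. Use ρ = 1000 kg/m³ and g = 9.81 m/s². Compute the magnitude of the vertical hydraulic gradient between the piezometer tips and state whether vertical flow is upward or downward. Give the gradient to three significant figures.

|i_v| ≈ 0.132; vertical flow is upward

Total head at P-8: h = 118.88 m (water level in the standpipe).
Pressure head at P-9: ψ = P/(ρg) = 530.1×1000 / (1000 × 9.81) = 54.04 m.
Total head at P-9: h = z + ψ = 68.49 + 54.04 = 122.53 m.
Δh = h(P-8) − h(P-9) = 118.88 − 122.53 = -3.65 m.
Vertical separation Δz = 96.06 − 68.49 = 27.57 m.
|i_v| = |Δh| / Δz = 3.65 / 27.57 = 0.132.
Head is higher in the deep piezometer, so vertical flow is upward (discharge condition).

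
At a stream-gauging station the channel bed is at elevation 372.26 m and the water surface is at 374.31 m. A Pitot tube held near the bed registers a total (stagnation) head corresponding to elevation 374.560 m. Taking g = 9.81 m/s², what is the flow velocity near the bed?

Near the bed, under hydrostatic conditions, the piezometric head (z + ψ) equals the free-surface elevation, 374.31 m.
Velocity head = total − piezometric = 374.560 − 374.31 = 0.250 m.
v = √(2g·h_v) = √(2 × 9.81 × 0.250) = 2.21 m/s.

v ≈ 2.21 m/s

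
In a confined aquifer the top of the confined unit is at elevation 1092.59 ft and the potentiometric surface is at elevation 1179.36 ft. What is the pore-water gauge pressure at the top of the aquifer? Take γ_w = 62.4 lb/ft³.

Pressure head at the aquifer top: ψ = h − z = 1179.36 − 1092.59 = 86.77 ft.
P = γψ/144 = 62.4 × 86.77 / 144 = 37.6 psi.

P ≈ 37.6 psi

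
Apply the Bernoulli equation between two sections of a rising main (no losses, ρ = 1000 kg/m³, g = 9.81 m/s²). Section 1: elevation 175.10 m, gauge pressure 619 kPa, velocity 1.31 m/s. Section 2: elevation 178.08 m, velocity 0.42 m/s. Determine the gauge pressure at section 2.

Pressure head at 1: ψ₁ = P₁/(ρg) = 619×1000 / (1000 × 9.81) = 63.10 m.
Velocity heads: v₁²/2g = 1.31²/19.62 = 0.087 m; v₂²/2g = 0.42²/19.62 = 0.009 m.
Total head H = z₁ + ψ₁ + v₁²/2g = 175.10 + 63.10 + 0.087 = 238.29 m.
ψ₂ = H − z₂ − v₂²/2g = 238.29 − 178.08 − 0.009 = 60.20 m.
P₂ = ρgψ₂ = 1000 × 9.81 × 60.20 ≈ 591 kPa.

P₂ ≈ 591 kPa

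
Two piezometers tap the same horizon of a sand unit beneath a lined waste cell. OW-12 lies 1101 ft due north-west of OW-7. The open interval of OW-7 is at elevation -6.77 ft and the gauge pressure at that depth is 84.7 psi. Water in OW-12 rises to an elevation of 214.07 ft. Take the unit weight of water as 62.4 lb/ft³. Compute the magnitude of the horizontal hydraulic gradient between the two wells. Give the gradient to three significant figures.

Pressure head at OW-7: ψ = 144·P/γ = 144 × 84.7 / 62.4 = 195.46 ft.
Total head at OW-7: h = z + ψ = -6.77 + 195.46 = 188.69 ft.
Total head at OW-12: h = 214.07 ft (water level in the piezometer is the total head).
Head difference: h(OW-7) − h(OW-12) = 188.69 − 214.07 = -25.38 ft.
Hydraulic gradient: i = |Δh| / L = 25.38 / 1101 = 0.0231.

i ≈ 0.0231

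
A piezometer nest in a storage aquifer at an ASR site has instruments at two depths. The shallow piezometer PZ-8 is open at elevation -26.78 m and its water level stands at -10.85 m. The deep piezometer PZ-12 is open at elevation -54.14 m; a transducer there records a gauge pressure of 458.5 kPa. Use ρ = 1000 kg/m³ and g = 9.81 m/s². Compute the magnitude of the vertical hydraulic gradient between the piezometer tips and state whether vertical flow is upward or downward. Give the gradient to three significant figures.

Total head at PZ-8: h = -10.85 m (water level in the standpipe).
Pressure head at PZ-12: ψ = P/(ρg) = 458.5×1000 / (1000 × 9.81) = 46.74 m.
Total head at PZ-12: h = z + ψ = -54.14 + 46.74 = -7.40 m.
Δh = h(PZ-8) − h(PZ-12) = -10.85 − (-7.40) = -3.45 m.
Vertical separation Δz = -26.78 − (-54.14) = 27.36 m.
|i_v| = |Δh| / Δz = 3.45 / 27.36 = 0.126.
Head is higher in the deep piezometer, so vertical flow is upward (discharge condition).

|i_v| ≈ 0.126; vertical flow is upward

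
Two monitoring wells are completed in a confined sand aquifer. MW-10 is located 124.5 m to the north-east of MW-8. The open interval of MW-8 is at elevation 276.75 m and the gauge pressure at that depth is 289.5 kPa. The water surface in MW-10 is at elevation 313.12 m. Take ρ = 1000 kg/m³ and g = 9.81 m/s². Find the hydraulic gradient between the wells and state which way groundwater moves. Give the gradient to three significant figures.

i ≈ 0.0551; groundwater flows toward the south-west

Pressure head at MW-8: ψ = P/(ρg) = 289.5×1000 / (1000 × 9.81) = 29.51 m.
Total head at MW-8: h = z + ψ = 276.75 + 29.51 = 306.26 m.
Total head at MW-10: h = 313.12 m (water level in the piezometer is the total head).
Head difference: h(MW-8) − h(MW-10) = 306.26 − 313.12 = -6.86 m.
Hydraulic gradient: i = |Δh| / L = 6.86 / 124.5 = 0.0551.
Flow is from higher to lower head: from MW-10 toward MW-8, i.e. toward the south-west.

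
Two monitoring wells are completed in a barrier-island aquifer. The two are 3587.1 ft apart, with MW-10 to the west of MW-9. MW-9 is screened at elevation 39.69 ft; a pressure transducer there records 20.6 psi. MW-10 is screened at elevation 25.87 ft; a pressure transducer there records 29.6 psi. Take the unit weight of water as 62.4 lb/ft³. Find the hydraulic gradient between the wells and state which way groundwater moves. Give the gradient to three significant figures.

i ≈ 0.00194; groundwater flows toward the east

Pressure head at MW-9: ψ = 144·P/γ = 144 × 20.6 / 62.4 = 47.54 ft.
Total head at MW-9: h = z + ψ = 39.69 + 47.54 = 87.23 ft.
Pressure head at MW-10: ψ = 144·P/γ = 144 × 29.6 / 62.4 = 68.31 ft.
Total head at MW-10: h = z + ψ = 25.87 + 68.31 = 94.18 ft.
Head difference: h(MW-9) − h(MW-10) = 87.23 − 94.18 = -6.95 ft.
Hydraulic gradient: i = |Δh| / L = 6.95 / 3587.1 = 0.00194.
Flow is from higher to lower head: from MW-10 toward MW-9, i.e. toward the east.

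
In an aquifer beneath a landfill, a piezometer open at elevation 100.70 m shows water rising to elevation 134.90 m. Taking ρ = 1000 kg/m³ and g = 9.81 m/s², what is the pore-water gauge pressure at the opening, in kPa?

Pressure head ψ = h − z = 134.90 − 100.70 = 34.20 m.
P = ρgψ = 1000 × 9.81 × 34.20 = 335502 Pa ≈ 336 kPa.

P ≈ 336 kPa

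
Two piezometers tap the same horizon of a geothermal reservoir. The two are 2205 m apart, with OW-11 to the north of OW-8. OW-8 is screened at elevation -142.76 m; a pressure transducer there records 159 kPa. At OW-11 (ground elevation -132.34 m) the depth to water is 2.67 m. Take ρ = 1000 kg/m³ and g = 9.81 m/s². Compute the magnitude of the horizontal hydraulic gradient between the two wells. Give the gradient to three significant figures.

Pressure head at OW-8: ψ = P/(ρg) = 159×1000 / (1000 × 9.81) = 16.21 m.
Total head at OW-8: h = z + ψ = -142.76 + 16.21 = -126.55 m.
Total head at OW-11: h = -132.34 − 2.67 = -135.01 m.
Head difference: h(OW-8) − h(OW-11) = -126.55 − (-135.01) = 8.46 m.
Hydraulic gradient: i = |Δh| / L = 8.46 / 2205 = 0.00384.

i ≈ 0.00384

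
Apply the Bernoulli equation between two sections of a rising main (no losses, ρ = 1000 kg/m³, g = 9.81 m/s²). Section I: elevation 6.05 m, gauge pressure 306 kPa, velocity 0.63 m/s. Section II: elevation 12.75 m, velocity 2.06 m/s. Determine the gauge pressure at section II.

P₂ ≈ 238 kPa

Pressure head at I: ψ₁ = P₁/(ρg) = 306×1000 / (1000 × 9.81) = 31.19 m.
Velocity heads: v₁²/2g = 0.63²/19.62 = 0.020 m; v₂²/2g = 2.06²/19.62 = 0.216 m.
Total head H = z₁ + ψ₁ + v₁²/2g = 6.05 + 31.19 + 0.020 = 37.26 m.
ψ₂ = H − z₂ − v₂²/2g = 37.26 − 12.75 − 0.216 = 24.29 m.
P₂ = ρgψ₂ = 1000 × 9.81 × 24.29 ≈ 238 kPa.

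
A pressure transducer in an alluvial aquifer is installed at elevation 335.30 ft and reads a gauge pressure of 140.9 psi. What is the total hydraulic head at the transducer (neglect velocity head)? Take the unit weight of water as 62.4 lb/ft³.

h ≈ 660.45 ft

ψ = 144·P/γ = 144 × 140.9 / 62.4 = 325.15 ft.
h = z + ψ = 335.30 + 325.15 = 660.45 ft.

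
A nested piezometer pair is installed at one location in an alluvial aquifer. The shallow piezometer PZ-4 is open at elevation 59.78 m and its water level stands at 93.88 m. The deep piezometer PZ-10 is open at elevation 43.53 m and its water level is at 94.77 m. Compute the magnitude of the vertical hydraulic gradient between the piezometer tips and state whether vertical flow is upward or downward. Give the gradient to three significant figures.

|i_v| ≈ 0.0548; vertical flow is upward

Total head at PZ-4: h = 93.88 m (water level in the standpipe).
Total head at PZ-10: h = 94.77 m.
Δh = h(PZ-4) − h(PZ-10) = 93.88 − 94.77 = -0.89 m.
Vertical separation Δz = 59.78 − 43.53 = 16.25 m.
|i_v| = |Δh| / Δz = 0.89 / 16.25 = 0.0548.
Head is higher in the deep piezometer, so vertical flow is upward (discharge condition).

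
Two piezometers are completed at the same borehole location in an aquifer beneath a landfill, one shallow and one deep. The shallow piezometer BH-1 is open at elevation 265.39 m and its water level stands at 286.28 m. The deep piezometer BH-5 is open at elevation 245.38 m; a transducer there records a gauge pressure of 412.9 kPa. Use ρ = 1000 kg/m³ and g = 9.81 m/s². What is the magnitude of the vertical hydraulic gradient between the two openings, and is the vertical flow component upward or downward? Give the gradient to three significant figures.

|i_v| ≈ 0.0595; vertical flow is upward

Total head at BH-1: h = 286.28 m (water level in the standpipe).
Pressure head at BH-5: ψ = P/(ρg) = 412.9×1000 / (1000 × 9.81) = 42.09 m.
Total head at BH-5: h = z + ψ = 245.38 + 42.09 = 287.47 m.
Δh = h(BH-1) − h(BH-5) = 286.28 − 287.47 = -1.19 m.
Vertical separation Δz = 265.39 − 245.38 = 20.01 m.
|i_v| = |Δh| / Δz = 1.19 / 20.01 = 0.0595.
Head is higher in the deep piezometer, so vertical flow is upward (discharge condition).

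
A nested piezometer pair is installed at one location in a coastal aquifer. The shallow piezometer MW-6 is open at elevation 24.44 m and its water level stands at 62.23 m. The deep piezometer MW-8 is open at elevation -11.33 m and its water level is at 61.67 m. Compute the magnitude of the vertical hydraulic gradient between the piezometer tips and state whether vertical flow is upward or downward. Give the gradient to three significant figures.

Total head at MW-6: h = 62.23 m (water level in the standpipe).
Total head at MW-8: h = 61.67 m.
Δh = h(MW-6) − h(MW-8) = 62.23 − 61.67 = 0.56 m.
Vertical separation Δz = 24.44 − (-11.33) = 35.77 m.
|i_v| = |Δh| / Δz = 0.56 / 35.77 = 0.0157.
Head is higher in the shallow piezometer, so vertical flow is downward (recharge condition).

|i_v| ≈ 0.0157; vertical flow is downward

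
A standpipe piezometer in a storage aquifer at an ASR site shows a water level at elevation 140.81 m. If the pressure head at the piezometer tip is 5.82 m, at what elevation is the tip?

z ≈ 134.99 m

z = h − ψ = 140.81 − 5.82 = 134.99 m.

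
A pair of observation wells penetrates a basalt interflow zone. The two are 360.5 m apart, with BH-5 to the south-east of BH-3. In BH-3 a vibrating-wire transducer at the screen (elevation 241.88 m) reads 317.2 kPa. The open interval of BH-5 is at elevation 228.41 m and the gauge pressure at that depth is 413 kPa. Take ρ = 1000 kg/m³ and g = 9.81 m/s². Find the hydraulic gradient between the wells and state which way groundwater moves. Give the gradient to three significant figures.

Pressure head at BH-3: ψ = P/(ρg) = 317.2×1000 / (1000 × 9.81) = 32.33 m.
Total head at BH-3: h = z + ψ = 241.88 + 32.33 = 274.21 m.
Pressure head at BH-5: ψ = P/(ρg) = 413×1000 / (1000 × 9.81) = 42.10 m.
Total head at BH-5: h = z + ψ = 228.41 + 42.10 = 270.51 m.
Head difference: h(BH-3) − h(BH-5) = 274.21 − 270.51 = 3.70 m.
Hydraulic gradient: i = |Δh| / L = 3.70 / 360.5 = 0.0103.
Flow is from higher to lower head: from BH-3 toward BH-5, i.e. toward the south-east.

i ≈ 0.0103; groundwater flows toward the south-east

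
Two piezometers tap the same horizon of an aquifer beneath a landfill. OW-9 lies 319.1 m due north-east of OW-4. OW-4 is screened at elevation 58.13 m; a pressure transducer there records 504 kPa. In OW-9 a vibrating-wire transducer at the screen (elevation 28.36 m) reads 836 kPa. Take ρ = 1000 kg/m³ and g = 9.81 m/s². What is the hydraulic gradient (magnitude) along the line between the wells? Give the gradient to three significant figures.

Pressure head at OW-4: ψ = P/(ρg) = 504×1000 / (1000 × 9.81) = 51.38 m.
Total head at OW-4: h = z + ψ = 58.13 + 51.38 = 109.51 m.
Pressure head at OW-9: ψ = P/(ρg) = 836×1000 / (1000 × 9.81) = 85.22 m.
Total head at OW-9: h = z + ψ = 28.36 + 85.22 = 113.58 m.
Head difference: h(OW-4) − h(OW-9) = 109.51 − 113.58 = -4.07 m.
Hydraulic gradient: i = |Δh| / L = 4.07 / 319.1 = 0.0128.

i ≈ 0.0128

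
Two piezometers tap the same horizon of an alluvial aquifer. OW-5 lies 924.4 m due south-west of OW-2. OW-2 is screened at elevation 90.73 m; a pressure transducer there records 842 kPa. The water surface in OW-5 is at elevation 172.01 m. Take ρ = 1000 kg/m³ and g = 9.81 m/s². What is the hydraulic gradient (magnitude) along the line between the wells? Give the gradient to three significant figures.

Pressure head at OW-2: ψ = P/(ρg) = 842×1000 / (1000 × 9.81) = 85.83 m.
Total head at OW-2: h = z + ψ = 90.73 + 85.83 = 176.56 m.
Total head at OW-5: h = 172.01 m (water level in the piezometer is the total head).
Head difference: h(OW-2) − h(OW-5) = 176.56 − 172.01 = 4.55 m.
Hydraulic gradient: i = |Δh| / L = 4.55 / 924.4 = 0.00492.

i ≈ 0.00492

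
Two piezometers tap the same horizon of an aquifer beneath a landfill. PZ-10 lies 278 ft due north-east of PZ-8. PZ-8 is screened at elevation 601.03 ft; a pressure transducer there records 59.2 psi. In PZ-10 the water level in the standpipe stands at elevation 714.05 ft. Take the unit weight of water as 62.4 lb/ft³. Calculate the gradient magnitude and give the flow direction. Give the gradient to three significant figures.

Pressure head at PZ-8: ψ = 144·P/γ = 144 × 59.2 / 62.4 = 136.62 ft.
Total head at PZ-8: h = z + ψ = 601.03 + 136.62 = 737.65 ft.
Total head at PZ-10: h = 714.05 ft (water level in the piezometer is the total head).
Head difference: h(PZ-8) − h(PZ-10) = 737.65 − 714.05 = 23.60 ft.
Hydraulic gradient: i = |Δh| / L = 23.60 / 278 = 0.0849.
Flow is from higher to lower head: from PZ-8 toward PZ-10, i.e. toward the north-east.

i ≈ 0.0849; groundwater flows toward the north-east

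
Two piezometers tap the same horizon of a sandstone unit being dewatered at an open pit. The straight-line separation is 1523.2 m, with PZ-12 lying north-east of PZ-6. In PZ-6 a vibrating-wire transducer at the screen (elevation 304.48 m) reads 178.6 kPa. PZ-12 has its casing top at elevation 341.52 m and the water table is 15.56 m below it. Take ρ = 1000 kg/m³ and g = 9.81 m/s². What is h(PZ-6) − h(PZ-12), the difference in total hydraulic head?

Pressure head at PZ-6: ψ = P/(ρg) = 178.6×1000 / (1000 × 9.81) = 18.21 m.
Total head at PZ-6: h = z + ψ = 304.48 + 18.21 = 322.69 m.
Total head at PZ-12: h = 341.52 − 15.56 = 325.96 m.
Head difference: h(PZ-6) − h(PZ-12) = 322.69 − 325.96 = -3.27 m.

Δh ≈ -3.27 m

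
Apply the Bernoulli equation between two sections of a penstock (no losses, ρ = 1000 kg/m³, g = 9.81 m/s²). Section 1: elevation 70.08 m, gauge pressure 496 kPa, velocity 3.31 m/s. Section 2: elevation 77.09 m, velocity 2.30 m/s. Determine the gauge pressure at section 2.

Pressure head at 1: ψ₁ = P₁/(ρg) = 496×1000 / (1000 × 9.81) = 50.56 m.
Velocity heads: v₁²/2g = 3.31²/19.62 = 0.558 m; v₂²/2g = 2.30²/19.62 = 0.270 m.
Total head H = z₁ + ψ₁ + v₁²/2g = 70.08 + 50.56 + 0.558 = 121.20 m.
ψ₂ = H − z₂ − v₂²/2g = 121.20 − 77.09 − 0.270 = 43.84 m.
P₂ = ρgψ₂ = 1000 × 9.81 × 43.84 ≈ 430 kPa.

P₂ ≈ 430 kPa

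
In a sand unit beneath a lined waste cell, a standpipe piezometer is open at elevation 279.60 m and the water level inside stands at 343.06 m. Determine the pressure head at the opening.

Total head h = 343.06 m (the water-surface elevation in the piezometer).
Pressure head ψ = h − z = 343.06 − 279.60 = 63.46 m.

ψ ≈ 63.46 m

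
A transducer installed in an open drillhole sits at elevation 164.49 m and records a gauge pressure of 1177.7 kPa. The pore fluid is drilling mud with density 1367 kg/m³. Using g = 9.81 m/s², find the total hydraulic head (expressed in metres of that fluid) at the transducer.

ψ = P/(ρg) = 1177.7×1000 / (1367 × 9.81) = 87.82 m.
h = z + ψ = 164.49 + 87.82 = 252.31 m.

h ≈ 252.31 m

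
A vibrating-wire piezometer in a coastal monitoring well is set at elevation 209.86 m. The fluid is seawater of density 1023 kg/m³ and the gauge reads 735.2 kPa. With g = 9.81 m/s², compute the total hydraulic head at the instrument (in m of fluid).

h ≈ 283.12 m

ψ = P/(ρg) = 735.2×1000 / (1023 × 9.81) = 73.26 m.
h = z + ψ = 209.86 + 73.26 = 283.12 m.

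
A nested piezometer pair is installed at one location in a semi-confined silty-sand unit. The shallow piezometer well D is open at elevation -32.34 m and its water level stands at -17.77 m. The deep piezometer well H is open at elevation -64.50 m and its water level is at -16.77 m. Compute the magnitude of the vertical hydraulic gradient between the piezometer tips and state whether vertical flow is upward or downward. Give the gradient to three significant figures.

Total head at well D: h = -17.77 m (water level in the standpipe).
Total head at well H: h = -16.77 m.
Δh = h(well D) − h(well H) = -17.77 − (-16.77) = -1.00 m.
Vertical separation Δz = -32.34 − (-64.50) = 32.16 m.
|i_v| = |Δh| / Δz = 1.00 / 32.16 = 0.0311.
Head is higher in the deep piezometer, so vertical flow is upward (discharge condition).

|i_v| ≈ 0.0311; vertical flow is upward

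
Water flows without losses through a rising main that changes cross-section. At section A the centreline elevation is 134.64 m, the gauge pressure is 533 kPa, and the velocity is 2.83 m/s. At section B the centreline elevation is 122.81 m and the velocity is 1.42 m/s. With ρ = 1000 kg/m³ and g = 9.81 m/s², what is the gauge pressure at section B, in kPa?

Pressure head at A: ψ₁ = P₁/(ρg) = 533×1000 / (1000 × 9.81) = 54.33 m.
Velocity heads: v₁²/2g = 2.83²/19.62 = 0.408 m; v₂²/2g = 1.42²/19.62 = 0.103 m.
Total head H = z₁ + ψ₁ + v₁²/2g = 134.64 + 54.33 + 0.408 = 189.38 m.
ψ₂ = H − z₂ − v₂²/2g = 189.38 − 122.81 − 0.103 = 66.47 m.
P₂ = ρgψ₂ = 1000 × 9.81 × 66.47 ≈ 652 kPa.

P₂ ≈ 652 kPa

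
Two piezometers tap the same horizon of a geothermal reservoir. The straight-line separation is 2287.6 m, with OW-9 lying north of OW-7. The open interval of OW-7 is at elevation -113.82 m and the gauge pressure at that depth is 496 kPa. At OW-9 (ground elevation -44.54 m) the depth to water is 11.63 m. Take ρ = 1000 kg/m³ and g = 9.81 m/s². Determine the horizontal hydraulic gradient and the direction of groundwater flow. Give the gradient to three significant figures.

i ≈ 0.00310; groundwater flows toward the south

Pressure head at OW-7: ψ = P/(ρg) = 496×1000 / (1000 × 9.81) = 50.56 m.
Total head at OW-7: h = z + ψ = -113.82 + 50.56 = -63.26 m.
Total head at OW-9: h = -44.54 − 11.63 = -56.17 m.
Head difference: h(OW-7) − h(OW-9) = -63.26 − (-56.17) = -7.09 m.
Hydraulic gradient: i = |Δh| / L = 7.09 / 2287.6 = 0.00310.
Flow is from higher to lower head: from OW-9 toward OW-7, i.e. toward the south.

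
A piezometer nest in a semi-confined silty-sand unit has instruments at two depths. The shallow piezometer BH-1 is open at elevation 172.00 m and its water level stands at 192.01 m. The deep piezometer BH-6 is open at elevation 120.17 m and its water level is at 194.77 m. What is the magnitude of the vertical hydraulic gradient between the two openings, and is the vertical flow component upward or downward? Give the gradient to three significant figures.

|i_v| ≈ 0.0533; vertical flow is upward

Total head at BH-1: h = 192.01 m (water level in the standpipe).
Total head at BH-6: h = 194.77 m.
Δh = h(BH-1) − h(BH-6) = 192.01 − 194.77 = -2.76 m.
Vertical separation Δz = 172.00 − 120.17 = 51.83 m.
|i_v| = |Δh| / Δz = 2.76 / 51.83 = 0.0533.
Head is higher in the deep piezometer, so vertical flow is upward (discharge condition).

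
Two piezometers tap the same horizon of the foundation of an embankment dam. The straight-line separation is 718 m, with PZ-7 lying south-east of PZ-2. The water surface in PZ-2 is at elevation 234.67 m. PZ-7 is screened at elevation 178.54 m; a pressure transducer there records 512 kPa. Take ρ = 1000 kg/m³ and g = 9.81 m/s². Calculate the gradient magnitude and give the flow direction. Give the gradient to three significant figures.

Total head at PZ-2: h = 234.67 m (water level in the piezometer is the total head).
Pressure head at PZ-7: ψ = P/(ρg) = 512×1000 / (1000 × 9.81) = 52.19 m.
Total head at PZ-7: h = z + ψ = 178.54 + 52.19 = 230.73 m.
Head difference: h(PZ-2) − h(PZ-7) = 234.67 − 230.73 = 3.94 m.
Hydraulic gradient: i = |Δh| / L = 3.94 / 718 = 0.00549.
Flow is from higher to lower head: from PZ-2 toward PZ-7, i.e. toward the south-east.

i ≈ 0.00549; groundwater flows toward the south-east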